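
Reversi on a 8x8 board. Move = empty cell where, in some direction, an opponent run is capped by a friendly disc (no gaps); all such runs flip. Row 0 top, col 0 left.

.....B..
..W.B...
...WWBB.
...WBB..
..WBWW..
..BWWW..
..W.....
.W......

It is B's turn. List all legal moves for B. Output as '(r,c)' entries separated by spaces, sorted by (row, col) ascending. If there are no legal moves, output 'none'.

(0,1): flips 2 -> legal
(0,2): no bracket -> illegal
(0,3): no bracket -> illegal
(1,1): no bracket -> illegal
(1,3): flips 3 -> legal
(1,5): no bracket -> illegal
(2,1): no bracket -> illegal
(2,2): flips 2 -> legal
(3,1): no bracket -> illegal
(3,2): flips 3 -> legal
(3,6): no bracket -> illegal
(4,1): flips 1 -> legal
(4,6): flips 2 -> legal
(5,1): no bracket -> illegal
(5,6): flips 4 -> legal
(6,0): no bracket -> illegal
(6,1): no bracket -> illegal
(6,3): flips 1 -> legal
(6,4): flips 2 -> legal
(6,5): flips 3 -> legal
(6,6): no bracket -> illegal
(7,0): no bracket -> illegal
(7,2): flips 1 -> legal
(7,3): no bracket -> illegal

Answer: (0,1) (1,3) (2,2) (3,2) (4,1) (4,6) (5,6) (6,3) (6,4) (6,5) (7,2)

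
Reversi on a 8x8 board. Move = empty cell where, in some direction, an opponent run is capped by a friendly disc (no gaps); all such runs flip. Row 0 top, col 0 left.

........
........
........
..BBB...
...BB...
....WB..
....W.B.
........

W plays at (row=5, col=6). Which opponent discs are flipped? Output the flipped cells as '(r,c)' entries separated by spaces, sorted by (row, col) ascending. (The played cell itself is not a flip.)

Dir NW: first cell '.' (not opp) -> no flip
Dir N: first cell '.' (not opp) -> no flip
Dir NE: first cell '.' (not opp) -> no flip
Dir W: opp run (5,5) capped by W -> flip
Dir E: first cell '.' (not opp) -> no flip
Dir SW: first cell '.' (not opp) -> no flip
Dir S: opp run (6,6), next='.' -> no flip
Dir SE: first cell '.' (not opp) -> no flip

Answer: (5,5)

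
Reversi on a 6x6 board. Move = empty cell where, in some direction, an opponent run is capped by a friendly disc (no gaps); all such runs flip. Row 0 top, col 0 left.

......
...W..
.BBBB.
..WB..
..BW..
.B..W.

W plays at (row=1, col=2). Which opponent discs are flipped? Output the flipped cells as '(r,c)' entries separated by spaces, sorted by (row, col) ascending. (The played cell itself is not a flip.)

Dir NW: first cell '.' (not opp) -> no flip
Dir N: first cell '.' (not opp) -> no flip
Dir NE: first cell '.' (not opp) -> no flip
Dir W: first cell '.' (not opp) -> no flip
Dir E: first cell 'W' (not opp) -> no flip
Dir SW: opp run (2,1), next='.' -> no flip
Dir S: opp run (2,2) capped by W -> flip
Dir SE: opp run (2,3), next='.' -> no flip

Answer: (2,2)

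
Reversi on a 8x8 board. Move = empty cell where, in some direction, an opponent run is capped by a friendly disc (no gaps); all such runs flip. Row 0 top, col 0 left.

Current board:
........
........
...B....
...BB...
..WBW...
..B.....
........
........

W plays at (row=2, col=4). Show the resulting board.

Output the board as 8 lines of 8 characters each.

Place W at (2,4); scan 8 dirs for brackets.
Dir NW: first cell '.' (not opp) -> no flip
Dir N: first cell '.' (not opp) -> no flip
Dir NE: first cell '.' (not opp) -> no flip
Dir W: opp run (2,3), next='.' -> no flip
Dir E: first cell '.' (not opp) -> no flip
Dir SW: opp run (3,3) capped by W -> flip
Dir S: opp run (3,4) capped by W -> flip
Dir SE: first cell '.' (not opp) -> no flip
All flips: (3,3) (3,4)

Answer: ........
........
...BW...
...WW...
..WBW...
..B.....
........
........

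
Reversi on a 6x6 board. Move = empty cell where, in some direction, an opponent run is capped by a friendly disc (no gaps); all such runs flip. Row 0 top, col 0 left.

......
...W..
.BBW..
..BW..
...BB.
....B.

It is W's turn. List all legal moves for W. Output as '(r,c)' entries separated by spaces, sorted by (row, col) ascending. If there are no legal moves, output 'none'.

(1,0): no bracket -> illegal
(1,1): flips 1 -> legal
(1,2): no bracket -> illegal
(2,0): flips 2 -> legal
(3,0): no bracket -> illegal
(3,1): flips 2 -> legal
(3,4): no bracket -> illegal
(3,5): no bracket -> illegal
(4,1): flips 1 -> legal
(4,2): no bracket -> illegal
(4,5): no bracket -> illegal
(5,2): no bracket -> illegal
(5,3): flips 1 -> legal
(5,5): flips 1 -> legal

Answer: (1,1) (2,0) (3,1) (4,1) (5,3) (5,5)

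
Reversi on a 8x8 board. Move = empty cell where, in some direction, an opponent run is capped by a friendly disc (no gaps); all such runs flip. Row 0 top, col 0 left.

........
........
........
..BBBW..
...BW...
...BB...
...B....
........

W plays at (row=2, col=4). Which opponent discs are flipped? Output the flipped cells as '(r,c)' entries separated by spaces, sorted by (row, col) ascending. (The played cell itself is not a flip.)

Answer: (3,4)

Derivation:
Dir NW: first cell '.' (not opp) -> no flip
Dir N: first cell '.' (not opp) -> no flip
Dir NE: first cell '.' (not opp) -> no flip
Dir W: first cell '.' (not opp) -> no flip
Dir E: first cell '.' (not opp) -> no flip
Dir SW: opp run (3,3), next='.' -> no flip
Dir S: opp run (3,4) capped by W -> flip
Dir SE: first cell 'W' (not opp) -> no flip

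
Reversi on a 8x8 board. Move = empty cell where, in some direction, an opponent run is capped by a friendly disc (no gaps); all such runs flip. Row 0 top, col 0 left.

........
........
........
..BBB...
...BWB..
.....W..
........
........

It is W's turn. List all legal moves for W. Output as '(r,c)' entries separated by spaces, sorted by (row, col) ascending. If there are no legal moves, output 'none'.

(2,1): no bracket -> illegal
(2,2): flips 1 -> legal
(2,3): no bracket -> illegal
(2,4): flips 1 -> legal
(2,5): no bracket -> illegal
(3,1): no bracket -> illegal
(3,5): flips 1 -> legal
(3,6): no bracket -> illegal
(4,1): no bracket -> illegal
(4,2): flips 1 -> legal
(4,6): flips 1 -> legal
(5,2): no bracket -> illegal
(5,3): no bracket -> illegal
(5,4): no bracket -> illegal
(5,6): no bracket -> illegal

Answer: (2,2) (2,4) (3,5) (4,2) (4,6)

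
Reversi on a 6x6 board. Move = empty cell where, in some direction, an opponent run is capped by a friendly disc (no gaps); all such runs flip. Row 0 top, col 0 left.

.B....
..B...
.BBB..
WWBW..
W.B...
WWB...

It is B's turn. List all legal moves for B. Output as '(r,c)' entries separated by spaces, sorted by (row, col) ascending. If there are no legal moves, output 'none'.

(2,0): flips 1 -> legal
(2,4): flips 1 -> legal
(3,4): flips 1 -> legal
(4,1): flips 1 -> legal
(4,3): flips 1 -> legal
(4,4): flips 1 -> legal

Answer: (2,0) (2,4) (3,4) (4,1) (4,3) (4,4)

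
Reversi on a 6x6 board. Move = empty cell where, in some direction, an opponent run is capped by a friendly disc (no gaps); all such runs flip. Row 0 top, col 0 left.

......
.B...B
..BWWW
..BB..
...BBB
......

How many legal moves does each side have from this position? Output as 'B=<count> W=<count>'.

Answer: B=3 W=5

Derivation:
-- B to move --
(1,2): no bracket -> illegal
(1,3): flips 1 -> legal
(1,4): flips 1 -> legal
(3,4): no bracket -> illegal
(3,5): flips 1 -> legal
B mobility = 3
-- W to move --
(0,0): no bracket -> illegal
(0,1): no bracket -> illegal
(0,2): no bracket -> illegal
(0,4): no bracket -> illegal
(0,5): flips 1 -> legal
(1,0): no bracket -> illegal
(1,2): no bracket -> illegal
(1,3): no bracket -> illegal
(1,4): no bracket -> illegal
(2,0): no bracket -> illegal
(2,1): flips 1 -> legal
(3,1): no bracket -> illegal
(3,4): no bracket -> illegal
(3,5): no bracket -> illegal
(4,1): flips 1 -> legal
(4,2): flips 1 -> legal
(5,2): no bracket -> illegal
(5,3): flips 2 -> legal
(5,4): no bracket -> illegal
(5,5): no bracket -> illegal
W mobility = 5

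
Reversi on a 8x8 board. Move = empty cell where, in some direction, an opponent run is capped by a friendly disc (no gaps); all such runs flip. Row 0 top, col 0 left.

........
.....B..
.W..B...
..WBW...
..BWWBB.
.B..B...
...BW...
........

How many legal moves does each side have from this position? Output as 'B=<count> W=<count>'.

-- B to move --
(1,0): flips 3 -> legal
(1,1): no bracket -> illegal
(1,2): no bracket -> illegal
(2,0): no bracket -> illegal
(2,2): flips 1 -> legal
(2,3): flips 1 -> legal
(2,5): no bracket -> illegal
(3,0): no bracket -> illegal
(3,1): flips 1 -> legal
(3,5): flips 1 -> legal
(4,1): no bracket -> illegal
(5,2): no bracket -> illegal
(5,3): flips 1 -> legal
(5,5): flips 1 -> legal
(6,5): flips 1 -> legal
(7,3): no bracket -> illegal
(7,4): flips 1 -> legal
(7,5): no bracket -> illegal
B mobility = 9
-- W to move --
(0,4): no bracket -> illegal
(0,5): no bracket -> illegal
(0,6): no bracket -> illegal
(1,3): no bracket -> illegal
(1,4): flips 1 -> legal
(1,6): no bracket -> illegal
(2,2): flips 1 -> legal
(2,3): flips 1 -> legal
(2,5): no bracket -> illegal
(2,6): no bracket -> illegal
(3,1): no bracket -> illegal
(3,5): no bracket -> illegal
(3,6): no bracket -> illegal
(3,7): no bracket -> illegal
(4,0): no bracket -> illegal
(4,1): flips 1 -> legal
(4,7): flips 2 -> legal
(5,0): no bracket -> illegal
(5,2): flips 1 -> legal
(5,3): no bracket -> illegal
(5,5): no bracket -> illegal
(5,6): flips 1 -> legal
(5,7): no bracket -> illegal
(6,0): no bracket -> illegal
(6,1): no bracket -> illegal
(6,2): flips 1 -> legal
(6,5): flips 1 -> legal
(7,2): no bracket -> illegal
(7,3): no bracket -> illegal
(7,4): no bracket -> illegal
W mobility = 9

Answer: B=9 W=9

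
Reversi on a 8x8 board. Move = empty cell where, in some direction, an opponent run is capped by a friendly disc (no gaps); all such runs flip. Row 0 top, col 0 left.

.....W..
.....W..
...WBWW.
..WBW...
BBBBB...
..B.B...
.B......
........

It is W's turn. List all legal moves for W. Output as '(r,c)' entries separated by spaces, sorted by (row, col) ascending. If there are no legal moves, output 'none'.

(1,3): no bracket -> illegal
(1,4): flips 1 -> legal
(2,2): no bracket -> illegal
(3,0): no bracket -> illegal
(3,1): no bracket -> illegal
(3,5): no bracket -> illegal
(4,5): no bracket -> illegal
(5,0): flips 1 -> legal
(5,1): flips 3 -> legal
(5,3): flips 2 -> legal
(5,5): no bracket -> illegal
(6,0): no bracket -> illegal
(6,2): flips 2 -> legal
(6,3): no bracket -> illegal
(6,4): flips 2 -> legal
(6,5): flips 2 -> legal
(7,0): flips 3 -> legal
(7,1): no bracket -> illegal
(7,2): no bracket -> illegal

Answer: (1,4) (5,0) (5,1) (5,3) (6,2) (6,4) (6,5) (7,0)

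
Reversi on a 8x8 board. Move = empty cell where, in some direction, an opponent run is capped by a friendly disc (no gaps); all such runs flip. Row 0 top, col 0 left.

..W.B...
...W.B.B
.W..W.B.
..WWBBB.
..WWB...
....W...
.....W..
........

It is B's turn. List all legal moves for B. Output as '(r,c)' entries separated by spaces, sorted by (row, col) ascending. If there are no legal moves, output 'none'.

(0,1): no bracket -> illegal
(0,3): no bracket -> illegal
(1,0): no bracket -> illegal
(1,1): no bracket -> illegal
(1,2): no bracket -> illegal
(1,4): flips 1 -> legal
(2,0): no bracket -> illegal
(2,2): flips 2 -> legal
(2,3): no bracket -> illegal
(2,5): no bracket -> illegal
(3,0): no bracket -> illegal
(3,1): flips 2 -> legal
(4,1): flips 2 -> legal
(4,5): no bracket -> illegal
(5,1): flips 3 -> legal
(5,2): flips 1 -> legal
(5,3): no bracket -> illegal
(5,5): no bracket -> illegal
(5,6): no bracket -> illegal
(6,3): no bracket -> illegal
(6,4): flips 1 -> legal
(6,6): no bracket -> illegal
(7,4): no bracket -> illegal
(7,5): no bracket -> illegal
(7,6): no bracket -> illegal

Answer: (1,4) (2,2) (3,1) (4,1) (5,1) (5,2) (6,4)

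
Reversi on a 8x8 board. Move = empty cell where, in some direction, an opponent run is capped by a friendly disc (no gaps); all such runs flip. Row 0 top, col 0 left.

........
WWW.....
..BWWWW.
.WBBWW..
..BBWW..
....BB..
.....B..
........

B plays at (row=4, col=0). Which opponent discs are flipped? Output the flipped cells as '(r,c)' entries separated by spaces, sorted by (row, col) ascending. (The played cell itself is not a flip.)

Answer: (3,1)

Derivation:
Dir NW: edge -> no flip
Dir N: first cell '.' (not opp) -> no flip
Dir NE: opp run (3,1) capped by B -> flip
Dir W: edge -> no flip
Dir E: first cell '.' (not opp) -> no flip
Dir SW: edge -> no flip
Dir S: first cell '.' (not opp) -> no flip
Dir SE: first cell '.' (not opp) -> no flip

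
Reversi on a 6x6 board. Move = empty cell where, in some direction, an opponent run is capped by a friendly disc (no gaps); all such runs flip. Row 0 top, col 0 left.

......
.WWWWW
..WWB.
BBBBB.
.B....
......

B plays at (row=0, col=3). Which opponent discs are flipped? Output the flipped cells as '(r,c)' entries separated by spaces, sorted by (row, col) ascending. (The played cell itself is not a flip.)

Dir NW: edge -> no flip
Dir N: edge -> no flip
Dir NE: edge -> no flip
Dir W: first cell '.' (not opp) -> no flip
Dir E: first cell '.' (not opp) -> no flip
Dir SW: opp run (1,2), next='.' -> no flip
Dir S: opp run (1,3) (2,3) capped by B -> flip
Dir SE: opp run (1,4), next='.' -> no flip

Answer: (1,3) (2,3)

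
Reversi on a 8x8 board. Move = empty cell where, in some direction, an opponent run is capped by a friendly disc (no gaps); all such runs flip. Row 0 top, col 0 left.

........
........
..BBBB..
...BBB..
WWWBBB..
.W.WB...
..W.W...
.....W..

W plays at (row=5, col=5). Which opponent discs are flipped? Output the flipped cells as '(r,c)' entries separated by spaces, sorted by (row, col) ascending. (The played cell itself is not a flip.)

Dir NW: opp run (4,4) (3,3) (2,2), next='.' -> no flip
Dir N: opp run (4,5) (3,5) (2,5), next='.' -> no flip
Dir NE: first cell '.' (not opp) -> no flip
Dir W: opp run (5,4) capped by W -> flip
Dir E: first cell '.' (not opp) -> no flip
Dir SW: first cell 'W' (not opp) -> no flip
Dir S: first cell '.' (not opp) -> no flip
Dir SE: first cell '.' (not opp) -> no flip

Answer: (5,4)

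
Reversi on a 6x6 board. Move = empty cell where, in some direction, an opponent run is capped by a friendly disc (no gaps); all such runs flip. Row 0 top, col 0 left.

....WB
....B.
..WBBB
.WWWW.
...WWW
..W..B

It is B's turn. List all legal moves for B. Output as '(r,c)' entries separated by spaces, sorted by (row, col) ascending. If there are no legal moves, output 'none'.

(0,3): flips 1 -> legal
(1,1): flips 3 -> legal
(1,2): no bracket -> illegal
(1,3): no bracket -> illegal
(1,5): no bracket -> illegal
(2,0): no bracket -> illegal
(2,1): flips 1 -> legal
(3,0): no bracket -> illegal
(3,5): flips 1 -> legal
(4,0): no bracket -> illegal
(4,1): flips 1 -> legal
(4,2): flips 1 -> legal
(5,1): no bracket -> illegal
(5,3): flips 2 -> legal
(5,4): flips 2 -> legal

Answer: (0,3) (1,1) (2,1) (3,5) (4,1) (4,2) (5,3) (5,4)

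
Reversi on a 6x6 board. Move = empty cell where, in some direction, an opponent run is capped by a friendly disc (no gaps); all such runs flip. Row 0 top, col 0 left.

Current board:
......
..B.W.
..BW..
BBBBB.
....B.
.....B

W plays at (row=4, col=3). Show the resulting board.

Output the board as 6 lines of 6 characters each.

Answer: ......
..B.W.
..BW..
BBBWB.
...WB.
.....B

Derivation:
Place W at (4,3); scan 8 dirs for brackets.
Dir NW: opp run (3,2), next='.' -> no flip
Dir N: opp run (3,3) capped by W -> flip
Dir NE: opp run (3,4), next='.' -> no flip
Dir W: first cell '.' (not opp) -> no flip
Dir E: opp run (4,4), next='.' -> no flip
Dir SW: first cell '.' (not opp) -> no flip
Dir S: first cell '.' (not opp) -> no flip
Dir SE: first cell '.' (not opp) -> no flip
All flips: (3,3)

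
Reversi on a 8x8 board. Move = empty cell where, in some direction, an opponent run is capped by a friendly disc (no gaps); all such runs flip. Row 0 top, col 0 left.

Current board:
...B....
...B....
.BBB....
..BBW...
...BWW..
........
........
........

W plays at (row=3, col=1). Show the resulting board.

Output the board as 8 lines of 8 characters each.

Place W at (3,1); scan 8 dirs for brackets.
Dir NW: first cell '.' (not opp) -> no flip
Dir N: opp run (2,1), next='.' -> no flip
Dir NE: opp run (2,2) (1,3), next='.' -> no flip
Dir W: first cell '.' (not opp) -> no flip
Dir E: opp run (3,2) (3,3) capped by W -> flip
Dir SW: first cell '.' (not opp) -> no flip
Dir S: first cell '.' (not opp) -> no flip
Dir SE: first cell '.' (not opp) -> no flip
All flips: (3,2) (3,3)

Answer: ...B....
...B....
.BBB....
.WWWW...
...BWW..
........
........
........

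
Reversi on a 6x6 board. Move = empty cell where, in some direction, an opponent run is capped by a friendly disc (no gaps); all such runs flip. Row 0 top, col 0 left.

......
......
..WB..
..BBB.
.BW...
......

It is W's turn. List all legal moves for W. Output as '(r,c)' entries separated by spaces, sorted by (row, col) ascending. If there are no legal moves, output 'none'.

Answer: (2,4) (4,0) (4,4)

Derivation:
(1,2): no bracket -> illegal
(1,3): no bracket -> illegal
(1,4): no bracket -> illegal
(2,1): no bracket -> illegal
(2,4): flips 2 -> legal
(2,5): no bracket -> illegal
(3,0): no bracket -> illegal
(3,1): no bracket -> illegal
(3,5): no bracket -> illegal
(4,0): flips 1 -> legal
(4,3): no bracket -> illegal
(4,4): flips 1 -> legal
(4,5): no bracket -> illegal
(5,0): no bracket -> illegal
(5,1): no bracket -> illegal
(5,2): no bracket -> illegal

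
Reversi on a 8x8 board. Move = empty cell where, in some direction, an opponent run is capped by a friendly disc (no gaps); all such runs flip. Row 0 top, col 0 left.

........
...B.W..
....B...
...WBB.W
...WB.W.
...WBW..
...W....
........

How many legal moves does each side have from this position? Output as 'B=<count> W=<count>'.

-- B to move --
(0,4): no bracket -> illegal
(0,5): no bracket -> illegal
(0,6): flips 1 -> legal
(1,4): no bracket -> illegal
(1,6): no bracket -> illegal
(2,2): flips 1 -> legal
(2,3): no bracket -> illegal
(2,5): no bracket -> illegal
(2,6): no bracket -> illegal
(2,7): no bracket -> illegal
(3,2): flips 2 -> legal
(3,6): no bracket -> illegal
(4,2): flips 2 -> legal
(4,5): no bracket -> illegal
(4,7): no bracket -> illegal
(5,2): flips 2 -> legal
(5,6): flips 1 -> legal
(5,7): flips 1 -> legal
(6,2): flips 1 -> legal
(6,4): no bracket -> illegal
(6,5): no bracket -> illegal
(6,6): flips 1 -> legal
(7,2): flips 1 -> legal
(7,3): no bracket -> illegal
(7,4): no bracket -> illegal
B mobility = 10
-- W to move --
(0,2): flips 3 -> legal
(0,3): no bracket -> illegal
(0,4): no bracket -> illegal
(1,2): no bracket -> illegal
(1,4): no bracket -> illegal
(2,2): no bracket -> illegal
(2,3): no bracket -> illegal
(2,5): flips 1 -> legal
(2,6): flips 2 -> legal
(3,6): flips 2 -> legal
(4,5): flips 2 -> legal
(6,4): no bracket -> illegal
(6,5): flips 1 -> legal
W mobility = 6

Answer: B=10 W=6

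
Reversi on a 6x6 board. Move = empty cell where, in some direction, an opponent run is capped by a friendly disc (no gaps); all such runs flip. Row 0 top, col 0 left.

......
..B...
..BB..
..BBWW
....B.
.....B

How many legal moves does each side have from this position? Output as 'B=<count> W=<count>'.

-- B to move --
(2,4): flips 1 -> legal
(2,5): no bracket -> illegal
(4,3): no bracket -> illegal
(4,5): flips 1 -> legal
B mobility = 2
-- W to move --
(0,1): flips 2 -> legal
(0,2): no bracket -> illegal
(0,3): no bracket -> illegal
(1,1): no bracket -> illegal
(1,3): no bracket -> illegal
(1,4): no bracket -> illegal
(2,1): no bracket -> illegal
(2,4): no bracket -> illegal
(3,1): flips 2 -> legal
(4,1): no bracket -> illegal
(4,2): no bracket -> illegal
(4,3): no bracket -> illegal
(4,5): no bracket -> illegal
(5,3): flips 1 -> legal
(5,4): flips 1 -> legal
W mobility = 4

Answer: B=2 W=4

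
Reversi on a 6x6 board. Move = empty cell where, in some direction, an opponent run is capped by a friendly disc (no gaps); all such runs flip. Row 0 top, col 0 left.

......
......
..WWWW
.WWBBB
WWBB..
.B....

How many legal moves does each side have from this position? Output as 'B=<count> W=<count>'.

Answer: B=8 W=5

Derivation:
-- B to move --
(1,1): flips 1 -> legal
(1,2): flips 3 -> legal
(1,3): flips 2 -> legal
(1,4): flips 1 -> legal
(1,5): flips 2 -> legal
(2,0): flips 1 -> legal
(2,1): flips 3 -> legal
(3,0): flips 2 -> legal
(5,0): no bracket -> illegal
(5,2): no bracket -> illegal
B mobility = 8
-- W to move --
(4,4): flips 4 -> legal
(4,5): flips 2 -> legal
(5,0): no bracket -> illegal
(5,2): flips 3 -> legal
(5,3): flips 3 -> legal
(5,4): flips 1 -> legal
W mobility = 5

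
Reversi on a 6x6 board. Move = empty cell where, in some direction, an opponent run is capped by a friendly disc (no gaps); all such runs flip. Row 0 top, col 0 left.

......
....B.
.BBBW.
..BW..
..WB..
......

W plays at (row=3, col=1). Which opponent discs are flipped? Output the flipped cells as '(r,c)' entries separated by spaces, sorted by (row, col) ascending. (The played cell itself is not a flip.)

Dir NW: first cell '.' (not opp) -> no flip
Dir N: opp run (2,1), next='.' -> no flip
Dir NE: opp run (2,2), next='.' -> no flip
Dir W: first cell '.' (not opp) -> no flip
Dir E: opp run (3,2) capped by W -> flip
Dir SW: first cell '.' (not opp) -> no flip
Dir S: first cell '.' (not opp) -> no flip
Dir SE: first cell 'W' (not opp) -> no flip

Answer: (3,2)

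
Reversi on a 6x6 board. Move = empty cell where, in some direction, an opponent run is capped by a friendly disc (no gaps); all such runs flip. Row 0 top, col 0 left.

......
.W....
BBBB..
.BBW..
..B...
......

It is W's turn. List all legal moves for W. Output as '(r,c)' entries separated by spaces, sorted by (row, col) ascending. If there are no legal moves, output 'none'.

(1,0): no bracket -> illegal
(1,2): no bracket -> illegal
(1,3): flips 1 -> legal
(1,4): no bracket -> illegal
(2,4): no bracket -> illegal
(3,0): flips 2 -> legal
(3,4): no bracket -> illegal
(4,0): no bracket -> illegal
(4,1): flips 2 -> legal
(4,3): no bracket -> illegal
(5,1): flips 1 -> legal
(5,2): no bracket -> illegal
(5,3): no bracket -> illegal

Answer: (1,3) (3,0) (4,1) (5,1)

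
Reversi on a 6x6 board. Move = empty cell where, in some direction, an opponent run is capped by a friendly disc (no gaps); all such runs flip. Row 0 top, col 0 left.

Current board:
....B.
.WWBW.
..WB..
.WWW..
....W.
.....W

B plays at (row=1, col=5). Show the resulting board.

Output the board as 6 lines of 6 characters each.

Answer: ....B.
.WWBBB
..WB..
.WWW..
....W.
.....W

Derivation:
Place B at (1,5); scan 8 dirs for brackets.
Dir NW: first cell 'B' (not opp) -> no flip
Dir N: first cell '.' (not opp) -> no flip
Dir NE: edge -> no flip
Dir W: opp run (1,4) capped by B -> flip
Dir E: edge -> no flip
Dir SW: first cell '.' (not opp) -> no flip
Dir S: first cell '.' (not opp) -> no flip
Dir SE: edge -> no flip
All flips: (1,4)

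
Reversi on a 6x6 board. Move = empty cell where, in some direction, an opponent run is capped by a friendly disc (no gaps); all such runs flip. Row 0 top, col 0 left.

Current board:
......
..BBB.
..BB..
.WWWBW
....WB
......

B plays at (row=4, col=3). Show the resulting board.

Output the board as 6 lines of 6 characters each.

Answer: ......
..BBB.
..BB..
.WWBBW
...BBB
......

Derivation:
Place B at (4,3); scan 8 dirs for brackets.
Dir NW: opp run (3,2), next='.' -> no flip
Dir N: opp run (3,3) capped by B -> flip
Dir NE: first cell 'B' (not opp) -> no flip
Dir W: first cell '.' (not opp) -> no flip
Dir E: opp run (4,4) capped by B -> flip
Dir SW: first cell '.' (not opp) -> no flip
Dir S: first cell '.' (not opp) -> no flip
Dir SE: first cell '.' (not opp) -> no flip
All flips: (3,3) (4,4)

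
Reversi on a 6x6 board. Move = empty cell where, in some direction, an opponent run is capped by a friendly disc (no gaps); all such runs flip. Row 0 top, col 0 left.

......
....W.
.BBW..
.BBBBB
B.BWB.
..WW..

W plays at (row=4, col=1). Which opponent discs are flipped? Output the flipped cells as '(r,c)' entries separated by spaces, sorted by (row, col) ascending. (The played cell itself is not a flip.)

Dir NW: first cell '.' (not opp) -> no flip
Dir N: opp run (3,1) (2,1), next='.' -> no flip
Dir NE: opp run (3,2) capped by W -> flip
Dir W: opp run (4,0), next=edge -> no flip
Dir E: opp run (4,2) capped by W -> flip
Dir SW: first cell '.' (not opp) -> no flip
Dir S: first cell '.' (not opp) -> no flip
Dir SE: first cell 'W' (not opp) -> no flip

Answer: (3,2) (4,2)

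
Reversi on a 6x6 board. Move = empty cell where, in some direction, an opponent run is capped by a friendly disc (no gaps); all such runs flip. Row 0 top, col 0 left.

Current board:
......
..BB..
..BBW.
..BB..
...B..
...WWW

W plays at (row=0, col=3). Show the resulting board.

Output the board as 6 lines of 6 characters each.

Answer: ...W..
..BW..
..BWW.
..BW..
...W..
...WWW

Derivation:
Place W at (0,3); scan 8 dirs for brackets.
Dir NW: edge -> no flip
Dir N: edge -> no flip
Dir NE: edge -> no flip
Dir W: first cell '.' (not opp) -> no flip
Dir E: first cell '.' (not opp) -> no flip
Dir SW: opp run (1,2), next='.' -> no flip
Dir S: opp run (1,3) (2,3) (3,3) (4,3) capped by W -> flip
Dir SE: first cell '.' (not opp) -> no flip
All flips: (1,3) (2,3) (3,3) (4,3)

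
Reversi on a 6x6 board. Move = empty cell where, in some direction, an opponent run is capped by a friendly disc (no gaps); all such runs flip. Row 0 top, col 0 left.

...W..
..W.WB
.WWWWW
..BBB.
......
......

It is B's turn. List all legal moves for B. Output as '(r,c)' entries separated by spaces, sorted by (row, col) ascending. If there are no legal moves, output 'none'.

Answer: (0,1) (0,2) (0,4) (0,5) (1,0) (1,1) (1,3) (3,5)

Derivation:
(0,1): flips 2 -> legal
(0,2): flips 2 -> legal
(0,4): flips 2 -> legal
(0,5): flips 2 -> legal
(1,0): flips 1 -> legal
(1,1): flips 1 -> legal
(1,3): flips 2 -> legal
(2,0): no bracket -> illegal
(3,0): no bracket -> illegal
(3,1): no bracket -> illegal
(3,5): flips 1 -> legal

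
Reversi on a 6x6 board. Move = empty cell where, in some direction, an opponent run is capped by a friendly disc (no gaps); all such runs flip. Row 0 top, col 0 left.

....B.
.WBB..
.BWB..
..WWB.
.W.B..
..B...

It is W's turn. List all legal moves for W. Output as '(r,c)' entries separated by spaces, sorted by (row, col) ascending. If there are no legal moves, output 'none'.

Answer: (0,2) (0,3) (1,0) (1,4) (2,0) (2,4) (3,1) (3,5) (5,3) (5,4)

Derivation:
(0,1): no bracket -> illegal
(0,2): flips 1 -> legal
(0,3): flips 2 -> legal
(0,5): no bracket -> illegal
(1,0): flips 1 -> legal
(1,4): flips 3 -> legal
(1,5): no bracket -> illegal
(2,0): flips 1 -> legal
(2,4): flips 1 -> legal
(2,5): no bracket -> illegal
(3,0): no bracket -> illegal
(3,1): flips 1 -> legal
(3,5): flips 1 -> legal
(4,2): no bracket -> illegal
(4,4): no bracket -> illegal
(4,5): no bracket -> illegal
(5,1): no bracket -> illegal
(5,3): flips 1 -> legal
(5,4): flips 1 -> legal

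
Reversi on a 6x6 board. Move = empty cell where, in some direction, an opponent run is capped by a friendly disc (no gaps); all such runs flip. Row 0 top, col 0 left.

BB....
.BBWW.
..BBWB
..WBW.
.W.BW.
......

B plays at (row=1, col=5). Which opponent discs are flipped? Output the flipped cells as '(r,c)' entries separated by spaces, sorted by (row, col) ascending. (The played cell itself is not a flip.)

Dir NW: first cell '.' (not opp) -> no flip
Dir N: first cell '.' (not opp) -> no flip
Dir NE: edge -> no flip
Dir W: opp run (1,4) (1,3) capped by B -> flip
Dir E: edge -> no flip
Dir SW: opp run (2,4) capped by B -> flip
Dir S: first cell 'B' (not opp) -> no flip
Dir SE: edge -> no flip

Answer: (1,3) (1,4) (2,4)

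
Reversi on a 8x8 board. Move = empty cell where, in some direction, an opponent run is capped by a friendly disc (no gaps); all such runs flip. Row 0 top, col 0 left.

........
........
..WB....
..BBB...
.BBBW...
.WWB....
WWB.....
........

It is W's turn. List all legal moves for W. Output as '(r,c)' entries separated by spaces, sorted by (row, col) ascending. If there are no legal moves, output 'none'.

Answer: (2,4) (2,5) (3,0) (3,1) (4,0) (5,4) (6,3) (7,1) (7,2) (7,3)

Derivation:
(1,2): no bracket -> illegal
(1,3): no bracket -> illegal
(1,4): no bracket -> illegal
(2,1): no bracket -> illegal
(2,4): flips 4 -> legal
(2,5): flips 2 -> legal
(3,0): flips 1 -> legal
(3,1): flips 1 -> legal
(3,5): no bracket -> illegal
(4,0): flips 3 -> legal
(4,5): no bracket -> illegal
(5,0): no bracket -> illegal
(5,4): flips 1 -> legal
(6,3): flips 1 -> legal
(6,4): no bracket -> illegal
(7,1): flips 2 -> legal
(7,2): flips 1 -> legal
(7,3): flips 1 -> legal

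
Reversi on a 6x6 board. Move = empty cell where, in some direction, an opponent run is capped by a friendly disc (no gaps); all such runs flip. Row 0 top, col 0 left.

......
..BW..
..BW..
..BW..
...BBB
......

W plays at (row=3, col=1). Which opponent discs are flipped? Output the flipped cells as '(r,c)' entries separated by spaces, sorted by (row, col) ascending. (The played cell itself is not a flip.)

Dir NW: first cell '.' (not opp) -> no flip
Dir N: first cell '.' (not opp) -> no flip
Dir NE: opp run (2,2) capped by W -> flip
Dir W: first cell '.' (not opp) -> no flip
Dir E: opp run (3,2) capped by W -> flip
Dir SW: first cell '.' (not opp) -> no flip
Dir S: first cell '.' (not opp) -> no flip
Dir SE: first cell '.' (not opp) -> no flip

Answer: (2,2) (3,2)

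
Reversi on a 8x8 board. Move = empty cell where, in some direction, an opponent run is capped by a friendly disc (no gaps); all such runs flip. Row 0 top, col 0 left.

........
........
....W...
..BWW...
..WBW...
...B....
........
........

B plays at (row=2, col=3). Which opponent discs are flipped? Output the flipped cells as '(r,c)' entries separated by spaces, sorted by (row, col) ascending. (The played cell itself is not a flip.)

Dir NW: first cell '.' (not opp) -> no flip
Dir N: first cell '.' (not opp) -> no flip
Dir NE: first cell '.' (not opp) -> no flip
Dir W: first cell '.' (not opp) -> no flip
Dir E: opp run (2,4), next='.' -> no flip
Dir SW: first cell 'B' (not opp) -> no flip
Dir S: opp run (3,3) capped by B -> flip
Dir SE: opp run (3,4), next='.' -> no flip

Answer: (3,3)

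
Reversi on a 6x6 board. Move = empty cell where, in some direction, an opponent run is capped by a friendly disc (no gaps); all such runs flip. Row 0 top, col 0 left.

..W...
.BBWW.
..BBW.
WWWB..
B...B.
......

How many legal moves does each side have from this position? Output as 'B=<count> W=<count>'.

Answer: B=8 W=7

Derivation:
-- B to move --
(0,1): no bracket -> illegal
(0,3): flips 1 -> legal
(0,4): flips 1 -> legal
(0,5): flips 1 -> legal
(1,5): flips 3 -> legal
(2,0): flips 1 -> legal
(2,1): no bracket -> illegal
(2,5): flips 1 -> legal
(3,4): no bracket -> illegal
(3,5): no bracket -> illegal
(4,1): flips 1 -> legal
(4,2): flips 1 -> legal
(4,3): no bracket -> illegal
B mobility = 8
-- W to move --
(0,0): no bracket -> illegal
(0,1): no bracket -> illegal
(0,3): no bracket -> illegal
(1,0): flips 2 -> legal
(2,0): flips 1 -> legal
(2,1): flips 2 -> legal
(3,4): flips 1 -> legal
(3,5): no bracket -> illegal
(4,1): no bracket -> illegal
(4,2): flips 1 -> legal
(4,3): flips 2 -> legal
(4,5): no bracket -> illegal
(5,0): flips 1 -> legal
(5,1): no bracket -> illegal
(5,3): no bracket -> illegal
(5,4): no bracket -> illegal
(5,5): no bracket -> illegal
W mobility = 7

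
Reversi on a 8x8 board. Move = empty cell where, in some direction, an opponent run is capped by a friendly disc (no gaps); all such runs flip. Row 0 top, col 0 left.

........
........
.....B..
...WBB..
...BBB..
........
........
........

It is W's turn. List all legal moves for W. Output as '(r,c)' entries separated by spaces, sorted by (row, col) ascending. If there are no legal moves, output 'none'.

Answer: (3,6) (5,3) (5,5)

Derivation:
(1,4): no bracket -> illegal
(1,5): no bracket -> illegal
(1,6): no bracket -> illegal
(2,3): no bracket -> illegal
(2,4): no bracket -> illegal
(2,6): no bracket -> illegal
(3,2): no bracket -> illegal
(3,6): flips 2 -> legal
(4,2): no bracket -> illegal
(4,6): no bracket -> illegal
(5,2): no bracket -> illegal
(5,3): flips 1 -> legal
(5,4): no bracket -> illegal
(5,5): flips 1 -> legal
(5,6): no bracket -> illegal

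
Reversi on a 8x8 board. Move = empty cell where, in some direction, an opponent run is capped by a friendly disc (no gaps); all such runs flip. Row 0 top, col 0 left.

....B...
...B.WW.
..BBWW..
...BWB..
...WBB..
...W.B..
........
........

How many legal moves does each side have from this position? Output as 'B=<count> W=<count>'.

Answer: B=7 W=12

Derivation:
-- B to move --
(0,5): flips 2 -> legal
(0,6): flips 2 -> legal
(0,7): no bracket -> illegal
(1,4): flips 2 -> legal
(1,7): no bracket -> illegal
(2,6): flips 3 -> legal
(2,7): no bracket -> illegal
(3,2): no bracket -> illegal
(3,6): no bracket -> illegal
(4,2): flips 1 -> legal
(5,2): no bracket -> illegal
(5,4): no bracket -> illegal
(6,2): flips 1 -> legal
(6,3): flips 2 -> legal
(6,4): no bracket -> illegal
B mobility = 7
-- W to move --
(0,2): flips 1 -> legal
(0,3): flips 3 -> legal
(0,5): no bracket -> illegal
(1,1): no bracket -> illegal
(1,2): flips 1 -> legal
(1,4): no bracket -> illegal
(2,1): flips 2 -> legal
(2,6): flips 2 -> legal
(3,1): no bracket -> illegal
(3,2): flips 1 -> legal
(3,6): flips 1 -> legal
(4,2): flips 1 -> legal
(4,6): flips 3 -> legal
(5,4): flips 1 -> legal
(5,6): flips 1 -> legal
(6,4): no bracket -> illegal
(6,5): flips 3 -> legal
(6,6): no bracket -> illegal
W mobility = 12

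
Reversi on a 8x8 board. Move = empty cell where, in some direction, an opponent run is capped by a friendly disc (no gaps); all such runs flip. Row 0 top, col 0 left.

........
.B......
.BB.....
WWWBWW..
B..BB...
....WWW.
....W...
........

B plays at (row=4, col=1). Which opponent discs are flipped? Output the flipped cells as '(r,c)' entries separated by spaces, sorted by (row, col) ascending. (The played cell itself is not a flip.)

Dir NW: opp run (3,0), next=edge -> no flip
Dir N: opp run (3,1) capped by B -> flip
Dir NE: opp run (3,2), next='.' -> no flip
Dir W: first cell 'B' (not opp) -> no flip
Dir E: first cell '.' (not opp) -> no flip
Dir SW: first cell '.' (not opp) -> no flip
Dir S: first cell '.' (not opp) -> no flip
Dir SE: first cell '.' (not opp) -> no flip

Answer: (3,1)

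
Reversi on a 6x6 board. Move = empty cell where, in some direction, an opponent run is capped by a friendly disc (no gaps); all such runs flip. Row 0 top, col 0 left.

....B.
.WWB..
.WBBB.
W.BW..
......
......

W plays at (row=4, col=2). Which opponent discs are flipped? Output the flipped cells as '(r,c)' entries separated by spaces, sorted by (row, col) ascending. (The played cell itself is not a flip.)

Answer: (2,2) (3,2)

Derivation:
Dir NW: first cell '.' (not opp) -> no flip
Dir N: opp run (3,2) (2,2) capped by W -> flip
Dir NE: first cell 'W' (not opp) -> no flip
Dir W: first cell '.' (not opp) -> no flip
Dir E: first cell '.' (not opp) -> no flip
Dir SW: first cell '.' (not opp) -> no flip
Dir S: first cell '.' (not opp) -> no flip
Dir SE: first cell '.' (not opp) -> no flip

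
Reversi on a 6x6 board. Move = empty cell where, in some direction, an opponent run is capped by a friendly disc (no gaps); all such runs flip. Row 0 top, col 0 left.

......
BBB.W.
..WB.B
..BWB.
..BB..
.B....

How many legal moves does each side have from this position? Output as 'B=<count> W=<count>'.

-- B to move --
(0,3): flips 1 -> legal
(0,4): no bracket -> illegal
(0,5): flips 1 -> legal
(1,3): no bracket -> illegal
(1,5): no bracket -> illegal
(2,1): flips 1 -> legal
(2,4): flips 1 -> legal
(3,1): no bracket -> illegal
(4,4): flips 2 -> legal
B mobility = 5
-- W to move --
(0,0): flips 1 -> legal
(0,1): no bracket -> illegal
(0,2): flips 1 -> legal
(0,3): no bracket -> illegal
(1,3): flips 1 -> legal
(1,5): no bracket -> illegal
(2,0): no bracket -> illegal
(2,1): no bracket -> illegal
(2,4): flips 1 -> legal
(3,1): flips 1 -> legal
(3,5): flips 1 -> legal
(4,0): no bracket -> illegal
(4,1): flips 2 -> legal
(4,4): no bracket -> illegal
(4,5): no bracket -> illegal
(5,0): no bracket -> illegal
(5,2): flips 2 -> legal
(5,3): flips 1 -> legal
(5,4): no bracket -> illegal
W mobility = 9

Answer: B=5 W=9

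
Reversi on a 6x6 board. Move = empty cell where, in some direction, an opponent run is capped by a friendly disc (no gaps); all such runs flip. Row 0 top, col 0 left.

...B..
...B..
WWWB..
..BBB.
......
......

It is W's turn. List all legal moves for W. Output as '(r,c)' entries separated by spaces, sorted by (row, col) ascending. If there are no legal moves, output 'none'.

(0,2): no bracket -> illegal
(0,4): flips 1 -> legal
(1,2): no bracket -> illegal
(1,4): no bracket -> illegal
(2,4): flips 1 -> legal
(2,5): no bracket -> illegal
(3,1): no bracket -> illegal
(3,5): no bracket -> illegal
(4,1): no bracket -> illegal
(4,2): flips 1 -> legal
(4,3): flips 1 -> legal
(4,4): flips 1 -> legal
(4,5): no bracket -> illegal

Answer: (0,4) (2,4) (4,2) (4,3) (4,4)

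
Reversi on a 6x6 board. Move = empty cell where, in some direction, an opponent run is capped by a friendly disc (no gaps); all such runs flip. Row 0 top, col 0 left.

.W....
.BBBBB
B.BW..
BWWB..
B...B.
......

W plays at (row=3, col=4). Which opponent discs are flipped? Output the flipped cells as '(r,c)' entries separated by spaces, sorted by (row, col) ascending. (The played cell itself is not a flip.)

Dir NW: first cell 'W' (not opp) -> no flip
Dir N: first cell '.' (not opp) -> no flip
Dir NE: first cell '.' (not opp) -> no flip
Dir W: opp run (3,3) capped by W -> flip
Dir E: first cell '.' (not opp) -> no flip
Dir SW: first cell '.' (not opp) -> no flip
Dir S: opp run (4,4), next='.' -> no flip
Dir SE: first cell '.' (not opp) -> no flip

Answer: (3,3)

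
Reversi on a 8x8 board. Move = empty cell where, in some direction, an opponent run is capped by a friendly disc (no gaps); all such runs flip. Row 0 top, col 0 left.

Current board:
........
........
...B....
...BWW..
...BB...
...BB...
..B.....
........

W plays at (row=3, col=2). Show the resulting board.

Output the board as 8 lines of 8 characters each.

Answer: ........
........
...B....
..WWWW..
...BB...
...BB...
..B.....
........

Derivation:
Place W at (3,2); scan 8 dirs for brackets.
Dir NW: first cell '.' (not opp) -> no flip
Dir N: first cell '.' (not opp) -> no flip
Dir NE: opp run (2,3), next='.' -> no flip
Dir W: first cell '.' (not opp) -> no flip
Dir E: opp run (3,3) capped by W -> flip
Dir SW: first cell '.' (not opp) -> no flip
Dir S: first cell '.' (not opp) -> no flip
Dir SE: opp run (4,3) (5,4), next='.' -> no flip
All flips: (3,3)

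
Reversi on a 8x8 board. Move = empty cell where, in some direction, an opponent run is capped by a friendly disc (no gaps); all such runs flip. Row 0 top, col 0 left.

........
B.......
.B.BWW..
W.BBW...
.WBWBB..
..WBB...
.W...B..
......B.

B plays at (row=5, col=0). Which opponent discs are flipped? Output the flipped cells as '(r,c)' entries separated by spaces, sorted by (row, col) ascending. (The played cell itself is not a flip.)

Answer: (4,1)

Derivation:
Dir NW: edge -> no flip
Dir N: first cell '.' (not opp) -> no flip
Dir NE: opp run (4,1) capped by B -> flip
Dir W: edge -> no flip
Dir E: first cell '.' (not opp) -> no flip
Dir SW: edge -> no flip
Dir S: first cell '.' (not opp) -> no flip
Dir SE: opp run (6,1), next='.' -> no flip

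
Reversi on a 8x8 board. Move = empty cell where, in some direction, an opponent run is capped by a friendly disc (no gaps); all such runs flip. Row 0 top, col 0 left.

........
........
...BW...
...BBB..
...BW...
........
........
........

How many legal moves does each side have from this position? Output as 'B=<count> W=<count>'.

Answer: B=8 W=4

Derivation:
-- B to move --
(1,3): flips 1 -> legal
(1,4): flips 1 -> legal
(1,5): flips 1 -> legal
(2,5): flips 1 -> legal
(4,5): flips 1 -> legal
(5,3): flips 1 -> legal
(5,4): flips 1 -> legal
(5,5): flips 1 -> legal
B mobility = 8
-- W to move --
(1,2): no bracket -> illegal
(1,3): no bracket -> illegal
(1,4): no bracket -> illegal
(2,2): flips 2 -> legal
(2,5): no bracket -> illegal
(2,6): flips 1 -> legal
(3,2): no bracket -> illegal
(3,6): no bracket -> illegal
(4,2): flips 2 -> legal
(4,5): no bracket -> illegal
(4,6): flips 1 -> legal
(5,2): no bracket -> illegal
(5,3): no bracket -> illegal
(5,4): no bracket -> illegal
W mobility = 4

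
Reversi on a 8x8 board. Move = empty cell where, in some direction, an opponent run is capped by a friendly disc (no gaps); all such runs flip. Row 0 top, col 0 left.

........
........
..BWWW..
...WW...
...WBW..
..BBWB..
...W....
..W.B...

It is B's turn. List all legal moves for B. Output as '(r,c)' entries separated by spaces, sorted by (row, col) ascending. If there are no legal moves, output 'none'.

Answer: (1,3) (1,4) (1,6) (2,6) (3,5) (4,2) (4,6) (6,4) (7,3)

Derivation:
(1,2): no bracket -> illegal
(1,3): flips 3 -> legal
(1,4): flips 2 -> legal
(1,5): no bracket -> illegal
(1,6): flips 3 -> legal
(2,6): flips 3 -> legal
(3,2): no bracket -> illegal
(3,5): flips 1 -> legal
(3,6): no bracket -> illegal
(4,2): flips 1 -> legal
(4,6): flips 1 -> legal
(5,6): no bracket -> illegal
(6,1): no bracket -> illegal
(6,2): no bracket -> illegal
(6,4): flips 1 -> legal
(6,5): no bracket -> illegal
(7,1): no bracket -> illegal
(7,3): flips 1 -> legal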